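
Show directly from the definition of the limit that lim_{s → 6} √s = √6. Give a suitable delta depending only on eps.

delta = min(6, √6·eps)

Let eps > 0 be given. We want delta > 0 such that 0 < |s − 6| < delta implies |√s − √6| < eps.
Multiplying by the conjugate, |√s − √6| = |s − 6|/(√s + √6).
Restrict delta ≤ 6 so that |s − 6| < 6 forces s > 0, and then √s + √6 > √6.
Hence |√s − √6| < |s − 6|/√6, which is < eps once |s − 6| < √6·eps.
Take delta = min(6, √6·eps). If 0 < |s − 6| < delta then s > 0 and |√s − √6| < |s − 6|/√6 < eps.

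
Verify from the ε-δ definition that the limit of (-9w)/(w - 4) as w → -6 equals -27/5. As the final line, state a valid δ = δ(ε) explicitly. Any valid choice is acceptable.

δ = min(5, (25/18)ε)

Suppose ε > 0. We want δ > 0 with 0 < |w + 6| < δ ⇒ |(-9w)/(w - 4) + 27/5| < ε.
Combining over a common denominator, (-9w)/(w - 4) + 27/5 = [(-9w)·(-10) − 54·(w - 4)] / [(-10)·(w - 4)] = 36(w + 6) / ((-10)(w - 4)).
So |(-9w)/(w - 4) + 27/5| = 36|w + 6| / (10·|w − 4|).
Require δ ≤ 5, so |w − 4| ≥ |-10| − |w + 6| > 10 − 5 = 5.
Hence |(-9w)/(w - 4) + 27/5| < 36|w + 6|/(10·5) = (18/25)|w + 6|, which is < ε once |w + 6| < (25/18)ε.
Take δ = min(5, (25/18)ε). Then 0 < |w + 6| < δ forces both bounds, so |(-9w)/(w - 4) + 27/5| < ε.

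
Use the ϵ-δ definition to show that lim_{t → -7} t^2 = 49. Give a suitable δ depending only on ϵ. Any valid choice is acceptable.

Let ϵ > 0 be given. We seek δ > 0 with 0 < |t + 7| < δ ⇒ |t^2 − 49| < ϵ.
Factor: t^2 − 49 = (t + 7)(t - 7), so |t^2 − 49| = |t + 7|·|t - 7|.
Restrict δ ≤ 1. Then |t + 7| < 1 gives |t| < 8, so by the triangle inequality |t - 7| ≤ 8 + 7 = 15.
Hence |t^2 − 49| ≤ 15|t + 7|, which is < ϵ once |t + 7| < ϵ/15.
Take δ = min(1, ϵ/15). If 0 < |t + 7| < δ then both bounds hold and |t^2 − 49| ≤ 15|t + 7| < 15·(ϵ/15) = ϵ.

δ = min(1, ϵ/15)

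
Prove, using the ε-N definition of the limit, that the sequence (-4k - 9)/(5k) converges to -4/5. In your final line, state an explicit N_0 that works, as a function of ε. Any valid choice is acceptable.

Let ε > 0 be given. For k ≥ 1, |(-4k - 9)/(5k) + 4/5| = |-45|/(5(5k)) = 45/(5(5k)).
Since 5k ≥ 5k for k ≥ 1, this is ≤ 45/(5·5k) = (9/5)/k.
So |(-4k - 9)/(5k) + 4/5| < ε whenever k > (9/5)/ε.
Take N_0 = (9/5)/ε. If k > N_0 then |(-4k - 9)/(5k) + 4/5| ≤ (9/5)/k < ε.

N_0 = (9/5)/ε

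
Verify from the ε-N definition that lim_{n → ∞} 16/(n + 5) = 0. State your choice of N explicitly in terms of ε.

Let ε > 0 be given. For n ≥ 1, |16/(n + 5) − 0| = 16/(n + 5) ≤ 16/n.
We need 16/n < ε, i.e. n > 16/ε.
Take N = 16/ε. If n > N then |16/(n + 5)| ≤ 16/n < ε.

N = 16/ε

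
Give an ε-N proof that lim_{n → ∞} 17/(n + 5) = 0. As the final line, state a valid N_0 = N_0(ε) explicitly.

N_0 = 17/ε

Let ε > 0. For n ≥ 1, |17/(n + 5) − 0| = 17/(n + 5) ≤ 17/n.
We need 17/n < ε, i.e. n > 17/ε.
Take N_0 = 17/ε. If n > N_0 then |17/(n + 5)| ≤ 17/n < ε.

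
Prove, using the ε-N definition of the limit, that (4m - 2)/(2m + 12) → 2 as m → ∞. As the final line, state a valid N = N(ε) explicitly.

N = 13/ε

Suppose ε > 0. For m ≥ 1, |(4m - 2)/(2m + 12) − 2| = |-52|/(2(2m + 12)) = 52/(2(2m + 12)).
Since 2m + 12 ≥ 2m for m ≥ 1, this is ≤ 52/(2·2m) = 13/m.
So |(4m - 2)/(2m + 12) − 2| < ε whenever m > 13/ε.
Take N = 13/ε. If m > N then |(4m - 2)/(2m + 12) − 2| ≤ 13/m < ε.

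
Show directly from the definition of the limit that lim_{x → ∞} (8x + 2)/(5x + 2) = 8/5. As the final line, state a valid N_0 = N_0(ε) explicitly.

Fix ε > 0. We seek N_0 > 0 such that x > N_0 implies |(8x + 2)/(5x + 2) − (8/5)| < ε.
(8x + 2)/(5x + 2) − (8/5) = (5(8x + 2) − 8(5x + 2)) / (5(5x + 2)) = -6/(5(5x + 2)).
For x > 0 we have 5x + 2 > 5x, so |(8x + 2)/(5x + 2) − (8/5)| = 6/(5(5x + 2)) < 6/(5·5x) = (6/25)/x.
Thus |(8x + 2)/(5x + 2) − (8/5)| < ε whenever x > (6/25)/ε.
Take N_0 = (6/25)/ε. If x > N_0 then |(8x + 2)/(5x + 2) − (8/5)| < (6/25)/x < ε.

N_0 = (6/25)/ε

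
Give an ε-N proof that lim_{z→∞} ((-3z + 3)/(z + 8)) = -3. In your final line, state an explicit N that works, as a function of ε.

Let ε > 0 be given. We seek N > 0 such that z > N implies |(-3z + 3)/(z + 8) + 3| < ε.
(-3z + 3)/(z + 8) + 3 = ((-3z + 3) − (-3)(z + 8)) / ((z + 8)) = 27/((z + 8)).
For z > 0 we have z + 8 > z, so |(-3z + 3)/(z + 8) + 3| = 27/((z + 8)) < 27/(z) = 27/z.
Thus |(-3z + 3)/(z + 8) + 3| < ε whenever z > 27/ε.
Take N = 27/ε. If z > N then |(-3z + 3)/(z + 8) + 3| < 27/z < ε.

N = 27/ε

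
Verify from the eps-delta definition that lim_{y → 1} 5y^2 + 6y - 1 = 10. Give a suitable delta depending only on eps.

delta = min(2, eps/26)

Let eps > 0 be given. We want delta > 0 such that 0 < |y − 1| < delta implies |(5y^2 + 6y - 1) − 10| < eps.
(5y^2 + 6y - 1) − 10 = 5y^2 + 6y - 11 = (y − 1)(5y + 11).
So |(5y^2 + 6y - 1) − 10| = |y − 1|·|5y + 11|.
Assume first that |y − 1| < 2, so |y| < 3. Then |5y + 11| ≤ 5·3 + 11 = 26.
Hence |(5y^2 + 6y - 1) − 10| ≤ 26|y − 1| < eps provided |y − 1| < eps/26.
Take delta = min(2, eps/26). Then 0 < |y − 1| < delta gives both |y − 1| < 2 and |y − 1| < eps/26, so |(5y^2 + 6y - 1) − 10| < eps.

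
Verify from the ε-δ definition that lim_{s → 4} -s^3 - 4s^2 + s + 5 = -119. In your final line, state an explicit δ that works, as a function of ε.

Let ε > 0 be given. We want δ > 0 such that 0 < |s − 4| < δ implies |(-s^3 - 4s^2 + s + 5) + 119| < ε.
(-s^3 - 4s^2 + s + 5) + 119 = -s^3 - 4s^2 + s + 124 = (s − 4)(-s^2 - 8s - 31).
So |(-s^3 - 4s^2 + s + 5) + 119| = |s − 4|·|-s^2 - 8s - 31|.
Assume first that |s − 4| < 1, so |s| < 5. Then |-s^2 - 8s - 31| ≤ 5^2 + 8·5 + 31 = 96.
Hence |(-s^3 - 4s^2 + s + 5) + 119| ≤ 96|s − 4| < ε provided |s − 4| < ε/96.
Choosing δ = min(1, ε/96) ensures both conditions, hence |(-s^3 - 4s^2 + s + 5) + 119| < ε.

δ = min(1, ε/96)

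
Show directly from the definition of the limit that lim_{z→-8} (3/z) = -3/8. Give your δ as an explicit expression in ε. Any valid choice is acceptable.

Let ε > 0 be given. We seek δ > 0 such that 0 < |z + 8| < δ implies |3/z + 3/8| < ε.
|3/z + 3/8| = 3·|-8 − z|/(8·|z|) = 3|z + 8|/(8|z|).
Restrict δ ≤ 4. Then |z + 8| < 4 gives |z| > 4, so 8|z| > 32.
Then |3/z + 3/8| < 3|z + 8|/32, which is < ε when |z + 8| < (32/3)ε.
Take δ = min(4, (32/3)ε). Then 0 < |z + 8| < δ gives both |z + 8| < 4 and |z + 8| < (32/3)ε, so |3/z + 3/8| < ε.

δ = min(4, (32/3)ε)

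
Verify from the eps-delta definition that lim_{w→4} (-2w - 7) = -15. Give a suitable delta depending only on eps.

Fix eps > 0. We need delta > 0 so that 0 < |w − 4| < delta implies |(-2w - 7) + 15| < eps.
|(-2w - 7) + 15| = |-2w + 8| = 2|w − 4|.
Thus it suffices that |w − 4| < eps/2.
Choosing delta = eps/2 gives |(-2w - 7) + 15| = 2|w − 4| < eps whenever |w − 4| < delta.

delta = eps/2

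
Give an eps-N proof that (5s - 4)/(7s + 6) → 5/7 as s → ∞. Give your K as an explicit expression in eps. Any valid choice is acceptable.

K = (58/49)/eps

Fix eps > 0. We seek K > 0 such that s > K implies |(5s - 4)/(7s + 6) − (5/7)| < eps.
(5s - 4)/(7s + 6) − (5/7) = (7(5s - 4) − 5(7s + 6)) / (7(7s + 6)) = -58/(7(7s + 6)).
For s > 0 we have 7s + 6 > 7s, so |(5s - 4)/(7s + 6) − (5/7)| = 58/(7(7s + 6)) < 58/(7·7s) = (58/49)/s.
Thus |(5s - 4)/(7s + 6) − (5/7)| < eps whenever s > (58/49)/eps.
Take K = (58/49)/eps. If s > K then |(5s - 4)/(7s + 6) − (5/7)| < (58/49)/s < eps.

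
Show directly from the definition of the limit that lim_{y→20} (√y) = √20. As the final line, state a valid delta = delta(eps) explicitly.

delta = min(20, √20·eps)

Suppose eps > 0. We want delta > 0 such that 0 < |y − 20| < delta implies |√y − √20| < eps.
Multiplying by the conjugate, |√y − √20| = |y − 20|/(√y + √20).
Restrict delta ≤ 20 so that |y − 20| < 20 forces y > 0, and then √y + √20 > √20.
Hence |√y − √20| < |y − 20|/√20, which is < eps once |y − 20| < √20·eps.
Take delta = min(20, √20·eps). If 0 < |y − 20| < delta then y > 0 and |√y − √20| < |y − 20|/√20 < eps.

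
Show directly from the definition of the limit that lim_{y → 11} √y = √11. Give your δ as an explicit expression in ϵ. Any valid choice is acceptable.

Let ϵ > 0. We want δ > 0 such that 0 < |y − 11| < δ implies |√y − √11| < ϵ.
Multiplying by the conjugate, |√y − √11| = |y − 11|/(√y + √11).
Restrict δ ≤ 11 so that |y − 11| < 11 forces y > 0, and then √y + √11 > √11.
Hence |√y − √11| < |y − 11|/√11, which is < ϵ once |y − 11| < √11·ϵ.
Take δ = min(11, √11·ϵ). If 0 < |y − 11| < δ then y > 0 and |√y − √11| < |y − 11|/√11 < ϵ.

δ = min(11, √11·ϵ)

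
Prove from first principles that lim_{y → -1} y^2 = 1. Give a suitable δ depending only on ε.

δ = min(1, ε/3)

Suppose ε > 0. We seek δ > 0 with 0 < |y + 1| < δ ⇒ |y^2 − 1| < ε.
Factor: y^2 − 1 = (y + 1)(y - 1), so |y^2 − 1| = |y + 1|·|y - 1|.
Impose δ ≤ 1 so that |y| < 2; then |y - 1| ≤ 3.
Hence |y^2 − 1| ≤ 3|y + 1|, which is < ε once |y + 1| < ε/3.
Take δ = min(1, ε/3). If 0 < |y + 1| < δ then both bounds hold and |y^2 − 1| ≤ 3|y + 1| < 3·(ε/3) = ε.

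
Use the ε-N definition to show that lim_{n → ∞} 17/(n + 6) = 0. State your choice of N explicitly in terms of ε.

N = 17/ε

Suppose ε > 0. For n ≥ 1, |17/(n + 6) − 0| = 17/(n + 6) ≤ 17/n.
We need 17/n < ε, i.e. n > 17/ε.
Take N = 17/ε. If n > N then |17/(n + 6)| ≤ 17/n < ε.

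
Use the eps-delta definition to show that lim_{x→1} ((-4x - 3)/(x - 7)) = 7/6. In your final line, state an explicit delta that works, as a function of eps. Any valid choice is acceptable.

Fix eps > 0. We want delta > 0 with 0 < |x − 1| < delta ⇒ |(-4x - 3)/(x - 7) − (7/6)| < eps.
Combining over a common denominator, (-4x - 3)/(x - 7) − (7/6) = [(-4x - 3)·(-6) − (-7)·(x - 7)] / [(-6)·(x - 7)] = 31(x − 1) / ((-6)(x - 7)).
So |(-4x - 3)/(x - 7) − (7/6)| = 31|x − 1| / (6·|x − 7|).
Restrict delta ≤ 3. Then |x − 1| < 3 gives |x − 7| = |(x − 1) + (-6)| ≥ 6 − 3 = 3.
Hence |(-4x - 3)/(x - 7) − (7/6)| < 31|x − 1|/(6·3) = (31/18)|x − 1|, which is < eps once |x − 1| < (18/31)eps.
Take delta = min(3, (18/31)eps). Then 0 < |x − 1| < delta forces both bounds, so |(-4x - 3)/(x - 7) − (7/6)| < eps.

delta = min(3, (18/31)eps)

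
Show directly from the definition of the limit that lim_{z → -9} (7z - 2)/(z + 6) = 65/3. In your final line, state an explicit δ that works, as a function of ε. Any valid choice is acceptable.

δ = min(3/2, (9/88)ε)

Fix ε > 0. We want δ > 0 with 0 < |z + 9| < δ ⇒ |(7z - 2)/(z + 6) − (65/3)| < ε.
Combining over a common denominator, (7z - 2)/(z + 6) − (65/3) = [(7z - 2)·(-3) − (-65)·(z + 6)] / [(-3)·(z + 6)] = 44(z + 9) / ((-3)(z + 6)).
So |(7z - 2)/(z + 6) − (65/3)| = 44|z + 9| / (3·|z + 6|).
Restrict δ ≤ 3/2. Then |z + 9| < 3/2 gives |z + 6| = |(z + 9) + (-3)| ≥ 3 − 3/2 = 3/2.
Hence |(7z - 2)/(z + 6) − (65/3)| < 44|z + 9|/(3·(3/2)) = (88/9)|z + 9|, which is < ε once |z + 9| < (9/88)ε.
Take δ = min(3/2, (9/88)ε). Then 0 < |z + 9| < δ forces both bounds, so |(7z - 2)/(z + 6) − (65/3)| < ε.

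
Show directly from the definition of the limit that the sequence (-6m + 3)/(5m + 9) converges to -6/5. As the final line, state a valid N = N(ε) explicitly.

N = (69/25)/ε

Let ε > 0. For m ≥ 1, |(-6m + 3)/(5m + 9) + 6/5| = |69|/(5(5m + 9)) = 69/(5(5m + 9)).
Since 5m + 9 ≥ 5m for m ≥ 1, this is ≤ 69/(5·5m) = (69/25)/m.
So |(-6m + 3)/(5m + 9) + 6/5| < ε whenever m > (69/25)/ε.
Take N = (69/25)/ε. If m > N then |(-6m + 3)/(5m + 9) + 6/5| ≤ (69/25)/m < ε.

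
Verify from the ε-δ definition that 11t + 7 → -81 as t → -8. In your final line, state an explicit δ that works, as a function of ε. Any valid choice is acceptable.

δ = ε/11

Let ε > 0. We need δ > 0 so that 0 < |t + 8| < δ implies |(11t + 7) + 81| < ε.
|(11t + 7) + 81| = |11t + 88| = 11|t + 8|.
Thus it suffices that |t + 8| < ε/11.
Take δ = ε/11. If 0 < |t + 8| < δ then |(11t + 7) + 81| = 11|t + 8| < 11·(ε/11) = ε.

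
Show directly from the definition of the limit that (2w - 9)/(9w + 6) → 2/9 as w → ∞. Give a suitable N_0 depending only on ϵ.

Fix ϵ > 0. We seek N_0 > 0 such that w > N_0 implies |(2w - 9)/(9w + 6) − (2/9)| < ϵ.
(2w - 9)/(9w + 6) − (2/9) = (9(2w - 9) − 2(9w + 6)) / (9(9w + 6)) = -93/(9(9w + 6)).
For w > 0 we have 9w + 6 > 9w, so |(2w - 9)/(9w + 6) − (2/9)| = 93/(9(9w + 6)) < 93/(9·9w) = (31/27)/w.
Thus |(2w - 9)/(9w + 6) − (2/9)| < ϵ whenever w > (31/27)/ϵ.
Take N_0 = (31/27)/ϵ. If w > N_0 then |(2w - 9)/(9w + 6) − (2/9)| < (31/27)/w < ϵ.

N_0 = (31/27)/ϵ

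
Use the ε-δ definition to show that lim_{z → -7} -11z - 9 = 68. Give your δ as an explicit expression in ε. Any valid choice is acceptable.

Suppose ε > 0. We need δ > 0 so that 0 < |z + 7| < δ implies |(-11z - 9) − 68| < ε.
Since (-11z - 9) − 68 = -11(z + 7), we have |(-11z - 9) − 68| = 11|z + 7|.
Thus it suffices that |z + 7| < ε/11.
Choosing δ = ε/11 gives |(-11z - 9) − 68| = 11|z + 7| < ε whenever |z + 7| < δ.

δ = ε/11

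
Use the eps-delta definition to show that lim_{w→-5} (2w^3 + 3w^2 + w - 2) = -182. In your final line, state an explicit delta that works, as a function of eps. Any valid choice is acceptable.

delta = min(1, eps/150)

Let eps > 0. We want delta > 0 such that 0 < |w + 5| < delta implies |(2w^3 + 3w^2 + w - 2) + 182| < eps.
(2w^3 + 3w^2 + w - 2) + 182 = 2w^3 + 3w^2 + w + 180 = (w + 5)(2w^2 - 7w + 36).
So |(2w^3 + 3w^2 + w - 2) + 182| = |w + 5|·|2w^2 - 7w + 36|.
Require delta ≤ 1. Then |w + 5| < 1 gives |w| < 6, and by the triangle inequality |2w^2 - 7w + 36| ≤ 2·6^2 + 7·6 + 36 = 150.
Hence |(2w^3 + 3w^2 + w - 2) + 182| ≤ 150|w + 5| < eps provided |w + 5| < eps/150.
Take delta = min(1, eps/150). Then 0 < |w + 5| < delta gives both |w + 5| < 1 and |w + 5| < eps/150, so |(2w^3 + 3w^2 + w - 2) + 182| < eps.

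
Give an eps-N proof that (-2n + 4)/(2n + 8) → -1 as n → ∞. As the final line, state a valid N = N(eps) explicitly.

Fix eps > 0. For n ≥ 1, |(-2n + 4)/(2n + 8) + 1| = |24|/(2(2n + 8)) = 24/(2(2n + 8)).
Since 2n + 8 ≥ 2n for n ≥ 1, this is ≤ 24/(2·2n) = 6/n.
So |(-2n + 4)/(2n + 8) + 1| < eps whenever n > 6/eps.
Take N = 6/eps. If n > N then |(-2n + 4)/(2n + 8) + 1| ≤ 6/n < eps.

N = 6/eps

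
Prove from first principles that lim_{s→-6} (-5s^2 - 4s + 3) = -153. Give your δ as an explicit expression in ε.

Let ε > 0 be given. We want δ > 0 such that 0 < |s + 6| < δ implies |(-5s^2 - 4s + 3) + 153| < ε.
(-5s^2 - 4s + 3) + 153 = -5s^2 - 4s + 156 = (s + 6)(-5s + 26).
So |(-5s^2 - 4s + 3) + 153| = |s + 6|·|-5s + 26|.
Assume first that |s + 6| < 1, so |s| < 7. Then |-5s + 26| ≤ 5·7 + 26 = 61.
Hence |(-5s^2 - 4s + 3) + 153| ≤ 61|s + 6| < ε provided |s + 6| < ε/61.
Take δ = min(1, ε/61). Then 0 < |s + 6| < δ gives both |s + 6| < 1 and |s + 6| < ε/61, so |(-5s^2 - 4s + 3) + 153| < ε.

δ = min(1, ε/61)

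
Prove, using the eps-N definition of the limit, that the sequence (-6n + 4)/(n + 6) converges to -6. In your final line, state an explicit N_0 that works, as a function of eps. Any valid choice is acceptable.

Fix eps > 0. For n ≥ 1, |(-6n + 4)/(n + 6) + 6| = |40|/((n + 6)) = 40/((n + 6)).
Since n + 6 ≥ n for n ≥ 1, this is ≤ 40/(n) = 40/n.
So |(-6n + 4)/(n + 6) + 6| < eps whenever n > 40/eps.
Take N_0 = 40/eps. If n > N_0 then |(-6n + 4)/(n + 6) + 6| ≤ 40/n < eps.

N_0 = 40/eps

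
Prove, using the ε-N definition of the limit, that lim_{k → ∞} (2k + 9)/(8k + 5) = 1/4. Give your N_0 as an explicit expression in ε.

Let ε > 0. For k ≥ 1, |(2k + 9)/(8k + 5) − (1/4)| = |62|/(8(8k + 5)) = 62/(8(8k + 5)).
Since 8k + 5 ≥ 8k for k ≥ 1, this is ≤ 62/(8·8k) = (31/32)/k.
So |(2k + 9)/(8k + 5) − (1/4)| < ε whenever k > (31/32)/ε.
Take N_0 = (31/32)/ε. If k > N_0 then |(2k + 9)/(8k + 5) − (1/4)| ≤ (31/32)/k < ε.

N_0 = (31/32)/ε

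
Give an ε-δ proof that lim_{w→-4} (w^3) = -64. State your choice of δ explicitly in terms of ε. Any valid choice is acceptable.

Let ε > 0 be given. We seek δ > 0 with 0 < |w + 4| < δ ⇒ |w^3 + 64| < ε.
Factor: w^3 + 64 = (w + 4)(w^2 - 4w + 16), so |w^3 + 64| = |w + 4|·|w^2 - 4w + 16|.
Restrict δ ≤ 2. Then |w + 4| < 2 gives |w| < 6, so by the triangle inequality |w^2 - 4w + 16| ≤ 6^2 + 4·6 + 16 = 76.
Hence |w^3 + 64| ≤ 76|w + 4|, which is < ε once |w + 4| < ε/76.
Take δ = min(2, ε/76). If 0 < |w + 4| < δ then both bounds hold and |w^3 + 64| ≤ 76|w + 4| < 76·(ε/76) = ε.

δ = min(2, ε/76)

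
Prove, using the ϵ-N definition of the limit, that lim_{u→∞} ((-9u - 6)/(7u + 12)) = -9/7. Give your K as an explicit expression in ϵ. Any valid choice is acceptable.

Let ϵ > 0. We seek K > 0 such that u > K implies |(-9u - 6)/(7u + 12) + 9/7| < ϵ.
(-9u - 6)/(7u + 12) + 9/7 = (7(-9u - 6) − (-9)(7u + 12)) / (7(7u + 12)) = 66/(7(7u + 12)).
For u > 0 we have 7u + 12 > 7u, so |(-9u - 6)/(7u + 12) + 9/7| = 66/(7(7u + 12)) < 66/(7·7u) = (66/49)/u.
Thus |(-9u - 6)/(7u + 12) + 9/7| < ϵ whenever u > (66/49)/ϵ.
Take K = (66/49)/ϵ. If u > K then |(-9u - 6)/(7u + 12) + 9/7| < (66/49)/u < ϵ.

K = (66/49)/ϵ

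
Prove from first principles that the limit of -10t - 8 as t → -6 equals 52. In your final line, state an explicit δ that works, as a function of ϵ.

Fix ϵ > 0. We need δ > 0 so that 0 < |t + 6| < δ implies |(-10t - 8) − 52| < ϵ.
Since (-10t - 8) − 52 = -10(t + 6), we have |(-10t - 8) − 52| = 10|t + 6|.
So 10|t + 6| < ϵ exactly when |t + 6| < ϵ/10.
Choosing δ = ϵ/10 gives |(-10t - 8) − 52| = 10|t + 6| < ϵ whenever |t + 6| < δ.

δ = ϵ/10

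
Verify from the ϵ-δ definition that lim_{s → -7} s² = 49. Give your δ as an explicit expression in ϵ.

Let ϵ > 0. We seek δ > 0 with 0 < |s + 7| < δ ⇒ |s² − 49| < ϵ.
Factor: s² − 49 = (s + 7)(s - 7), so |s² − 49| = |s + 7|·|s - 7|.
Restrict δ ≤ 1. Then |s + 7| < 1 gives |s| < 8, so by the triangle inequality |s - 7| ≤ 8 + 7 = 15.
Hence |s² − 49| ≤ 15|s + 7|, which is < ϵ once |s + 7| < ϵ/15.
Take δ = min(1, ϵ/15). If 0 < |s + 7| < δ then both bounds hold and |s² − 49| ≤ 15|s + 7| < 15·(ϵ/15) = ϵ.

δ = min(1, ϵ/15)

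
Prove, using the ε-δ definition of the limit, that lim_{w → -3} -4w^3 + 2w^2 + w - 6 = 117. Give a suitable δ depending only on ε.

δ = min(2, ε/211)

Let ε > 0. We want δ > 0 such that 0 < |w + 3| < δ implies |(-4w^3 + 2w^2 + w - 6) − 117| < ε.
(-4w^3 + 2w^2 + w - 6) − 117 = -4w^3 + 2w^2 + w - 123 = (w + 3)(-4w^2 + 14w - 41).
So |(-4w^3 + 2w^2 + w - 6) − 117| = |w + 3|·|-4w^2 + 14w - 41|.
Assume first that |w + 3| < 2, so |w| < 5. Then |-4w^2 + 14w - 41| ≤ 4·5^2 + 14·5 + 41 = 211.
Hence |(-4w^3 + 2w^2 + w - 6) − 117| ≤ 211|w + 3| < ε provided |w + 3| < ε/211.
Take δ = min(2, ε/211). Then 0 < |w + 3| < δ gives both |w + 3| < 2 and |w + 3| < ε/211, so |(-4w^3 + 2w^2 + w - 6) − 117| < ε.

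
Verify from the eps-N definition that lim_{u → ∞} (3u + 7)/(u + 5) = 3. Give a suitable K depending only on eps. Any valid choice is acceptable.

Let eps > 0 be given. We seek K > 0 such that u > K implies |(3u + 7)/(u + 5) − 3| < eps.
(3u + 7)/(u + 5) − 3 = ((3u + 7) − 3(u + 5)) / ((u + 5)) = -8/((u + 5)).
For u > 0 we have u + 5 > u, so |(3u + 7)/(u + 5) − 3| = 8/((u + 5)) < 8/(u) = 8/u.
Thus |(3u + 7)/(u + 5) − 3| < eps whenever u > 8/eps.
Take K = 8/eps. If u > K then |(3u + 7)/(u + 5) − 3| < 8/u < eps.

K = 8/eps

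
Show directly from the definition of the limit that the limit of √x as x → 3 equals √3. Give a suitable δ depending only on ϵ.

Let ϵ > 0. We want δ > 0 such that 0 < |x − 3| < δ implies |√x − √3| < ϵ.
Rationalise: √x − √3 = (x − 3)/(√x + √3), so |√x − √3| = |x − 3|/(√x + √3).
Restrict δ ≤ 3 so that |x − 3| < 3 forces x > 0, and then √x + √3 > √3.
Hence |√x − √3| < |x − 3|/√3, which is < ϵ once |x − 3| < √3·ϵ.
Take δ = min(3, √3·ϵ). If 0 < |x − 3| < δ then x > 0 and |√x − √3| < |x − 3|/√3 < ϵ.

δ = min(3, √3·ϵ)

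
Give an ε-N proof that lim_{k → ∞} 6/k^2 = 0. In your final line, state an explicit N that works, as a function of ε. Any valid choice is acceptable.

Let ε > 0. For k ≥ 1, |6/k^2 − 0| = 6/k^2.
6/k^2 < ε ⇔ k^2 > 6/ε ⇔ k > (6/ε)^{1/2}.
Take N = (6/ε)^{1/2}. Then k > N implies 6/k^2 < ε.

N = (6/ε)^{1/2}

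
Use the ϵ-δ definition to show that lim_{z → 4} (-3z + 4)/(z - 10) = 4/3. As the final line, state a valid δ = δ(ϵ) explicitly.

δ = min(3, (9/13)ϵ)

Let ϵ > 0. We want δ > 0 with 0 < |z − 4| < δ ⇒ |(-3z + 4)/(z - 10) − (4/3)| < ϵ.
Combining over a common denominator, (-3z + 4)/(z - 10) − (4/3) = [(-3z + 4)·(-6) − (-8)·(z - 10)] / [(-6)·(z - 10)] = 26(z − 4) / ((-6)(z - 10)).
So |(-3z + 4)/(z - 10) − (4/3)| = 26|z − 4| / (6·|z − 10|).
Restrict δ ≤ 3. Then |z − 4| < 3 gives |z − 10| = |(z − 4) + (-6)| ≥ 6 − 3 = 3.
Hence |(-3z + 4)/(z - 10) − (4/3)| < 26|z − 4|/(6·3) = (13/9)|z − 4|, which is < ϵ once |z − 4| < (9/13)ϵ.
Take δ = min(3, (9/13)ϵ). Then 0 < |z − 4| < δ forces both bounds, so |(-3z + 4)/(z - 10) − (4/3)| < ϵ.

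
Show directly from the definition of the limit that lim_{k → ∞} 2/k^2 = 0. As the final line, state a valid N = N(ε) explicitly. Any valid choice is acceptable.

Let ε > 0 be given. For k ≥ 1, |2/k^2 − 0| = 2/k^2.
2/k^2 < ε ⇔ k^2 > 2/ε ⇔ k > (2/ε)^{1/2}.
Take N = (2/ε)^{1/2}. Then k > N implies 2/k^2 < ε.

N = (2/ε)^{1/2}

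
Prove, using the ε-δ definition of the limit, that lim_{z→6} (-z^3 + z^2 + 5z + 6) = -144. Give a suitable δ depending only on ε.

δ = min(2, ε/129)

Fix ε > 0. We want δ > 0 such that 0 < |z − 6| < δ implies |(-z^3 + z^2 + 5z + 6) + 144| < ε.
(-z^3 + z^2 + 5z + 6) + 144 = -z^3 + z^2 + 5z + 150 = (z − 6)(-z^2 - 5z - 25).
So |(-z^3 + z^2 + 5z + 6) + 144| = |z − 6|·|-z^2 - 5z - 25|.
Require δ ≤ 2. Then |z − 6| < 2 gives |z| < 8, and by the triangle inequality |-z^2 - 5z - 25| ≤ 8^2 + 5·8 + 25 = 129.
Hence |(-z^3 + z^2 + 5z + 6) + 144| ≤ 129|z − 6| < ε provided |z − 6| < ε/129.
Take δ = min(2, ε/129). Then 0 < |z − 6| < δ gives both |z − 6| < 2 and |z − 6| < ε/129, so |(-z^3 + z^2 + 5z + 6) + 144| < ε.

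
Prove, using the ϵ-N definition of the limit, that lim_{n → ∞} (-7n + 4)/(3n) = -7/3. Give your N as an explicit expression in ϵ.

N = (4/3)/ϵ

Let ϵ > 0 be given. For n ≥ 1, |(-7n + 4)/(3n) + 7/3| = |12|/(3(3n)) = 12/(3(3n)).
Since 3n ≥ 3n for n ≥ 1, this is ≤ 12/(3·3n) = (4/3)/n.
So |(-7n + 4)/(3n) + 7/3| < ϵ whenever n > (4/3)/ϵ.
Take N = (4/3)/ϵ. If n > N then |(-7n + 4)/(3n) + 7/3| ≤ (4/3)/n < ϵ.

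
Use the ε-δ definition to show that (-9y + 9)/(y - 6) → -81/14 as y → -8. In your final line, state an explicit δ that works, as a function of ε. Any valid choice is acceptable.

δ = min(7, (98/45)ε)

Let ε > 0. We want δ > 0 with 0 < |y + 8| < δ ⇒ |(-9y + 9)/(y - 6) + 81/14| < ε.
Combining over a common denominator, (-9y + 9)/(y - 6) + 81/14 = [(-9y + 9)·(-14) − 81·(y - 6)] / [(-14)·(y - 6)] = 45(y + 8) / ((-14)(y - 6)).
So |(-9y + 9)/(y - 6) + 81/14| = 45|y + 8| / (14·|y − 6|).
Require δ ≤ 7, so |y − 6| ≥ |-14| − |y + 8| > 14 − 7 = 7.
Hence |(-9y + 9)/(y - 6) + 81/14| < 45|y + 8|/(14·7) = (45/98)|y + 8|, which is < ε once |y + 8| < (98/45)ε.
Take δ = min(7, (98/45)ε). Then 0 < |y + 8| < δ forces both bounds, so |(-9y + 9)/(y - 6) + 81/14| < ε.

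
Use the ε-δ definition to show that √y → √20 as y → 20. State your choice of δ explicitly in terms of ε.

Fix ε > 0. We want δ > 0 such that 0 < |y − 20| < δ implies |√y − √20| < ε.
Multiplying by the conjugate, |√y − √20| = |y − 20|/(√y + √20).
Restrict δ ≤ 20 so that |y − 20| < 20 forces y > 0, and then √y + √20 > √20.
Hence |√y − √20| < |y − 20|/√20, which is < ε once |y − 20| < √20·ε.
Take δ = min(20, √20·ε). If 0 < |y − 20| < δ then y > 0 and |√y − √20| < |y − 20|/√20 < ε.

δ = min(20, √20·ε)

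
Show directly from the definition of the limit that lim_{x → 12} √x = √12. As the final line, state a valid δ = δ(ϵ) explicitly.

Let ϵ > 0 be given. We want δ > 0 such that 0 < |x − 12| < δ implies |√x − √12| < ϵ.
Rationalise: √x − √12 = (x − 12)/(√x + √12), so |√x − √12| = |x − 12|/(√x + √12).
Restrict δ ≤ 12 so that |x − 12| < 12 forces x > 0, and then √x + √12 > √12.
Hence |√x − √12| < |x − 12|/√12, which is < ϵ once |x − 12| < √12·ϵ.
Take δ = min(12, √12·ϵ). If 0 < |x − 12| < δ then x > 0 and |√x − √12| < |x − 12|/√12 < ϵ.

δ = min(12, √12·ϵ)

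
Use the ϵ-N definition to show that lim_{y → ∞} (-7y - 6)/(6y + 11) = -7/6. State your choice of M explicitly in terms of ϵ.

Suppose ϵ > 0. We seek M > 0 such that y > M implies |(-7y - 6)/(6y + 11) + 7/6| < ϵ.
(-7y - 6)/(6y + 11) + 7/6 = (6(-7y - 6) − (-7)(6y + 11)) / (6(6y + 11)) = 41/(6(6y + 11)).
For y > 0 we have 6y + 11 > 6y, so |(-7y - 6)/(6y + 11) + 7/6| = 41/(6(6y + 11)) < 41/(6·6y) = (41/36)/y.
Thus |(-7y - 6)/(6y + 11) + 7/6| < ϵ whenever y > (41/36)/ϵ.
Take M = (41/36)/ϵ. If y > M then |(-7y - 6)/(6y + 11) + 7/6| < (41/36)/y < ϵ.

M = (41/36)/ϵ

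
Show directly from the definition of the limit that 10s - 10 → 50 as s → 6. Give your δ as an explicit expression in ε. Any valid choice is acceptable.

δ = ε/10

Suppose ε > 0. We need δ > 0 so that 0 < |s − 6| < δ implies |(10s - 10) − 50| < ε.
Since (10s - 10) − 50 = 10(s − 6), we have |(10s - 10) − 50| = 10|s − 6|.
So 10|s − 6| < ε exactly when |s − 6| < ε/10.
Take δ = ε/10. If 0 < |s − 6| < δ then |(10s - 10) − 50| = 10|s − 6| < 10·(ε/10) = ε.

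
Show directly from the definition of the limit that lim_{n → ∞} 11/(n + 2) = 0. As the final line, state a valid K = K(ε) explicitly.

K = 11/ε

Let ε > 0. For n ≥ 1, |11/(n + 2) − 0| = 11/(n + 2) ≤ 11/n.
We need 11/n < ε, i.e. n > 11/ε.
Take K = 11/ε. If n > K then |11/(n + 2)| ≤ 11/n < ε.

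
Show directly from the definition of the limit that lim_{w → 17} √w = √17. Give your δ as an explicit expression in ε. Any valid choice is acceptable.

Suppose ε > 0. We want δ > 0 such that 0 < |w − 17| < δ implies |√w − √17| < ε.
Rationalise: √w − √17 = (w − 17)/(√w + √17), so |√w − √17| = |w − 17|/(√w + √17).
Restrict δ ≤ 17 so that |w − 17| < 17 forces w > 0, and then √w + √17 > √17.
Hence |√w − √17| < |w − 17|/√17, which is < ε once |w − 17| < √17·ε.
Take δ = min(17, √17·ε). If 0 < |w − 17| < δ then w > 0 and |√w − √17| < |w − 17|/√17 < ε.

δ = min(17, √17·ε)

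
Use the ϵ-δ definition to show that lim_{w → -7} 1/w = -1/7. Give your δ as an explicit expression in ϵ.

δ = min(7/2, (49/2)ϵ)

Let ϵ > 0 be given. We seek δ > 0 such that 0 < |w + 7| < δ implies |1/w + 1/7| < ϵ.
|1/w + 1/7| = |-7 − w|/(7·|w|) = |w + 7|/(7|w|).
Restrict δ ≤ 7/2. Then |w + 7| < 7/2 gives |w| > 7/2, so 7|w| > 49/2.
Then |1/w + 1/7| < |w + 7|/(49/2), which is < ϵ when |w + 7| < (49/2)ϵ.
Take δ = min(7/2, (49/2)ϵ). Then 0 < |w + 7| < δ gives both |w + 7| < 7/2 and |w + 7| < (49/2)ϵ, so |1/w + 1/7| < ϵ.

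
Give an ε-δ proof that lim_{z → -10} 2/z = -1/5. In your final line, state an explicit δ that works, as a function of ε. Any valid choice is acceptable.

δ = min(5, 25ε)

Fix ε > 0. We seek δ > 0 such that 0 < |z + 10| < δ implies |2/z + 1/5| < ε.
|2/z + 1/5| = 2·|-10 − z|/(10·|z|) = 2|z + 10|/(10|z|).
Require δ ≤ 5 so that |z| > 10 − 5 = 5, hence 10|z| > 50.
Then |2/z + 1/5| < 2|z + 10|/50, which is < ε when |z + 10| < 25ε.
Take δ = min(5, 25ε). Then 0 < |z + 10| < δ gives both |z + 10| < 5 and |z + 10| < 25ε, so |2/z + 1/5| < ε.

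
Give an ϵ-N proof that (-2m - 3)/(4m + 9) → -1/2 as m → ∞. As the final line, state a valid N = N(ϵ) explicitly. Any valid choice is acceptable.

Suppose ϵ > 0. For m ≥ 1, |(-2m - 3)/(4m + 9) + 1/2| = |6|/(4(4m + 9)) = 6/(4(4m + 9)).
Since 4m + 9 ≥ 4m for m ≥ 1, this is ≤ 6/(4·4m) = (3/8)/m.
So |(-2m - 3)/(4m + 9) + 1/2| < ϵ whenever m > (3/8)/ϵ.
Take N = (3/8)/ϵ. If m > N then |(-2m - 3)/(4m + 9) + 1/2| ≤ (3/8)/m < ϵ.

N = (3/8)/ϵ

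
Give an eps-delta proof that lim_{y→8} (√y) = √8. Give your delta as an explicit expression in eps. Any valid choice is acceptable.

Let eps > 0 be given. We want delta > 0 such that 0 < |y − 8| < delta implies |√y − √8| < eps.
Multiplying by the conjugate, |√y − √8| = |y − 8|/(√y + √8).
Restrict delta ≤ 8 so that |y − 8| < 8 forces y > 0, and then √y + √8 > √8.
Hence |√y − √8| < |y − 8|/√8, which is < eps once |y − 8| < √8·eps.
Take delta = min(8, √8·eps). If 0 < |y − 8| < delta then y > 0 and |√y − √8| < |y − 8|/√8 < eps.

delta = min(8, √8·eps)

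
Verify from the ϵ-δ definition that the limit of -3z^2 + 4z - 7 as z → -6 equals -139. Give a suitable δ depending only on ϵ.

δ = min(1, ϵ/43)

Let ϵ > 0 be given. We want δ > 0 such that 0 < |z + 6| < δ implies |(-3z^2 + 4z - 7) + 139| < ϵ.
(-3z^2 + 4z - 7) + 139 = -3z^2 + 4z + 132 = (z + 6)(-3z + 22).
So |(-3z^2 + 4z - 7) + 139| = |z + 6|·|-3z + 22|.
Assume first that |z + 6| < 1, so |z| < 7. Then |-3z + 22| ≤ 3·7 + 22 = 43.
Hence |(-3z^2 + 4z - 7) + 139| ≤ 43|z + 6| < ϵ provided |z + 6| < ϵ/43.
Take δ = min(1, ϵ/43). Then 0 < |z + 6| < δ gives both |z + 6| < 1 and |z + 6| < ϵ/43, so |(-3z^2 + 4z - 7) + 139| < ϵ.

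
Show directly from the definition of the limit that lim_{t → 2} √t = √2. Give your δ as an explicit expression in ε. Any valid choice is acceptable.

Fix ε > 0. We want δ > 0 such that 0 < |t − 2| < δ implies |√t − √2| < ε.
Rationalise: √t − √2 = (t − 2)/(√t + √2), so |√t − √2| = |t − 2|/(√t + √2).
Restrict δ ≤ 2 so that |t − 2| < 2 forces t > 0, and then √t + √2 > √2.
Hence |√t − √2| < |t − 2|/√2, which is < ε once |t − 2| < √2·ε.
Take δ = min(2, √2·ε). If 0 < |t − 2| < δ then t > 0 and |√t − √2| < |t − 2|/√2 < ε.

δ = min(2, √2·ε)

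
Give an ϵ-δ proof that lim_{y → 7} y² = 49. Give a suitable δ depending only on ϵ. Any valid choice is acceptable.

δ = min(1, ϵ/15)

Let ϵ > 0. We seek δ > 0 with 0 < |y − 7| < δ ⇒ |y² − 49| < ϵ.
Factor: y² − 49 = (y − 7)(y + 7), so |y² − 49| = |y − 7|·|y + 7|.
Impose δ ≤ 1 so that |y| < 8; then |y + 7| ≤ 15.
Hence |y² − 49| ≤ 15|y − 7|, which is < ϵ once |y − 7| < ϵ/15.
Take δ = min(1, ϵ/15). If 0 < |y − 7| < δ then both bounds hold and |y² − 49| ≤ 15|y − 7| < 15·(ϵ/15) = ϵ.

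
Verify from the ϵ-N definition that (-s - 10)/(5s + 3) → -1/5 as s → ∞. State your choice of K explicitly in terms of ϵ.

Let ϵ > 0 be given. We seek K > 0 such that s > K implies |(-s - 10)/(5s + 3) + 1/5| < ϵ.
(-s - 10)/(5s + 3) + 1/5 = (5(-s - 10) − (-1)(5s + 3)) / (5(5s + 3)) = -47/(5(5s + 3)).
For s > 0 we have 5s + 3 > 5s, so |(-s - 10)/(5s + 3) + 1/5| = 47/(5(5s + 3)) < 47/(5·5s) = (47/25)/s.
Thus |(-s - 10)/(5s + 3) + 1/5| < ϵ whenever s > (47/25)/ϵ.
Take K = (47/25)/ϵ. If s > K then |(-s - 10)/(5s + 3) + 1/5| < (47/25)/s < ϵ.

K = (47/25)/ϵ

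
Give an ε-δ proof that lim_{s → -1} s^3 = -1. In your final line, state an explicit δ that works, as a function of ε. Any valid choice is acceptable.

Fix ε > 0. We seek δ > 0 with 0 < |s + 1| < δ ⇒ |s^3 + 1| < ε.
Factor: s^3 + 1 = (s + 1)(s^2 - s + 1), so |s^3 + 1| = |s + 1|·|s^2 - s + 1|.
Impose δ ≤ 1 so that |s| < 2; then |s^2 - s + 1| ≤ 7.
Hence |s^3 + 1| ≤ 7|s + 1|, which is < ε once |s + 1| < ε/7.
Take δ = min(1, ε/7). If 0 < |s + 1| < δ then both bounds hold and |s^3 + 1| ≤ 7|s + 1| < 7·(ε/7) = ε.

δ = min(1, ε/7)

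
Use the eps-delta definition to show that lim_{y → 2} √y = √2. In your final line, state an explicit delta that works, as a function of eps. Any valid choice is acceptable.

Suppose eps > 0. We want delta > 0 such that 0 < |y − 2| < delta implies |√y − √2| < eps.
Multiplying by the conjugate, |√y − √2| = |y − 2|/(√y + √2).
Restrict delta ≤ 2 so that |y − 2| < 2 forces y > 0, and then √y + √2 > √2.
Hence |√y − √2| < |y − 2|/√2, which is < eps once |y − 2| < √2·eps.
Take delta = min(2, √2·eps). If 0 < |y − 2| < delta then y > 0 and |√y − √2| < |y − 2|/√2 < eps.

delta = min(2, √2·eps)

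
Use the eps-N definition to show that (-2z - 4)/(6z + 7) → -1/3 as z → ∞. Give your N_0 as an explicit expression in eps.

N_0 = (5/18)/eps

Let eps > 0. We seek N_0 > 0 such that z > N_0 implies |(-2z - 4)/(6z + 7) + 1/3| < eps.
(-2z - 4)/(6z + 7) + 1/3 = (6(-2z - 4) − (-2)(6z + 7)) / (6(6z + 7)) = -10/(6(6z + 7)).
For z > 0 we have 6z + 7 > 6z, so |(-2z - 4)/(6z + 7) + 1/3| = 10/(6(6z + 7)) < 10/(6·6z) = (5/18)/z.
Thus |(-2z - 4)/(6z + 7) + 1/3| < eps whenever z > (5/18)/eps.
Take N_0 = (5/18)/eps. If z > N_0 then |(-2z - 4)/(6z + 7) + 1/3| < (5/18)/z < eps.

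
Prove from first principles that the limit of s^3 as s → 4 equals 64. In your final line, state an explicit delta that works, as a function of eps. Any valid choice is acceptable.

Let eps > 0 be given. We seek delta > 0 with 0 < |s − 4| < delta ⇒ |s^3 − 64| < eps.
Factor: s^3 − 64 = (s − 4)(s^2 + 4s + 16), so |s^3 − 64| = |s − 4|·|s^2 + 4s + 16|.
Impose delta ≤ 1 so that |s| < 5; then |s^2 + 4s + 16| ≤ 61.
Hence |s^3 − 64| ≤ 61|s − 4|, which is < eps once |s − 4| < eps/61.
Take delta = min(1, eps/61). If 0 < |s − 4| < delta then both bounds hold and |s^3 − 64| ≤ 61|s − 4| < 61·(eps/61) = eps.

delta = min(1, eps/61)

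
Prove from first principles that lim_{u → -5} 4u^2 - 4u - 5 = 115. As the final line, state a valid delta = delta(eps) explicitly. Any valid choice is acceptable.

delta = min(1, eps/48)

Let eps > 0 be given. We want delta > 0 such that 0 < |u + 5| < delta implies |(4u^2 - 4u - 5) − 115| < eps.
(4u^2 - 4u - 5) − 115 = 4u^2 - 4u - 120 = (u + 5)(4u - 24).
So |(4u^2 - 4u - 5) − 115| = |u + 5|·|4u - 24|.
Assume first that |u + 5| < 1, so |u| < 6. Then |4u - 24| ≤ 4·6 + 24 = 48.
Hence |(4u^2 - 4u - 5) − 115| ≤ 48|u + 5| < eps provided |u + 5| < eps/48.
Choosing delta = min(1, eps/48) ensures both conditions, hence |(4u^2 - 4u - 5) − 115| < eps.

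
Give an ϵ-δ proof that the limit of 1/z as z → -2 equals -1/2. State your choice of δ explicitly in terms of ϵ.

δ = min(1, 2ϵ)

Let ϵ > 0 be given. We seek δ > 0 such that 0 < |z + 2| < δ implies |1/z + 1/2| < ϵ.
|1/z + 1/2| = |-2 − z|/(2·|z|) = |z + 2|/(2|z|).
Require δ ≤ 1 so that |z| > 2 − 1 = 1, hence 2|z| > 2.
Then |1/z + 1/2| < |z + 2|/2, which is < ϵ when |z + 2| < 2ϵ.
Take δ = min(1, 2ϵ). Then 0 < |z + 2| < δ gives both |z + 2| < 1 and |z + 2| < 2ϵ, so |1/z + 1/2| < ϵ.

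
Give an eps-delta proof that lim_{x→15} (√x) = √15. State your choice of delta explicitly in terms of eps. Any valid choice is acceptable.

delta = min(15, √15·eps)

Fix eps > 0. We want delta > 0 such that 0 < |x − 15| < delta implies |√x − √15| < eps.
Multiplying by the conjugate, |√x − √15| = |x − 15|/(√x + √15).
Restrict delta ≤ 15 so that |x − 15| < 15 forces x > 0, and then √x + √15 > √15.
Hence |√x − √15| < |x − 15|/√15, which is < eps once |x − 15| < √15·eps.
Take delta = min(15, √15·eps). If 0 < |x − 15| < delta then x > 0 and |√x − √15| < |x − 15|/√15 < eps.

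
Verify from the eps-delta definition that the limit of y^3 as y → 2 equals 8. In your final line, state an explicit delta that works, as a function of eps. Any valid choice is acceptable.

delta = min(1, eps/19)

Fix eps > 0. We seek delta > 0 with 0 < |y − 2| < delta ⇒ |y^3 − 8| < eps.
Factor: y^3 − 8 = (y − 2)(y^2 + 2y + 4), so |y^3 − 8| = |y − 2|·|y^2 + 2y + 4|.
Restrict delta ≤ 1. Then |y − 2| < 1 gives |y| < 3, so by the triangle inequality |y^2 + 2y + 4| ≤ 3^2 + 2·3 + 4 = 19.
Hence |y^3 − 8| ≤ 19|y − 2|, which is < eps once |y − 2| < eps/19.
Take delta = min(1, eps/19). If 0 < |y − 2| < delta then both bounds hold and |y^3 − 8| ≤ 19|y − 2| < 19·(eps/19) = eps.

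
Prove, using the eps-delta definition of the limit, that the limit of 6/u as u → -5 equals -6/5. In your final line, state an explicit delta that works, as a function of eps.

Fix eps > 0. We seek delta > 0 such that 0 < |u + 5| < delta implies |6/u + 6/5| < eps.
|6/u + 6/5| = 6·|-5 − u|/(5·|u|) = 6|u + 5|/(5|u|).
Restrict delta ≤ 5/2. Then |u + 5| < 5/2 gives |u| > 5/2, so 5|u| > 25/2.
Then |6/u + 6/5| < 6|u + 5|/(25/2), which is < eps when |u + 5| < (25/12)eps.
Take delta = min(5/2, (25/12)eps). Then 0 < |u + 5| < delta gives both |u + 5| < 5/2 and |u + 5| < (25/12)eps, so |6/u + 6/5| < eps.

delta = min(5/2, (25/12)eps)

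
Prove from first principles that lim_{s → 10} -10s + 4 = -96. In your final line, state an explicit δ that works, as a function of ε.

Suppose ε > 0. We need δ > 0 so that 0 < |s − 10| < δ implies |(-10s + 4) + 96| < ε.
|(-10s + 4) + 96| = |-10s + 100| = 10|s − 10|.
Thus it suffices that |s − 10| < ε/10.
Take δ = ε/10. If 0 < |s − 10| < δ then |(-10s + 4) + 96| = 10|s − 10| < 10·(ε/10) = ε.

δ = ε/10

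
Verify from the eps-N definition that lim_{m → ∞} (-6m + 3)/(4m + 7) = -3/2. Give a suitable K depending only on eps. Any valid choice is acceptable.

Fix eps > 0. For m ≥ 1, |(-6m + 3)/(4m + 7) + 3/2| = |54|/(4(4m + 7)) = 54/(4(4m + 7)).
Since 4m + 7 ≥ 4m for m ≥ 1, this is ≤ 54/(4·4m) = (27/8)/m.
So |(-6m + 3)/(4m + 7) + 3/2| < eps whenever m > (27/8)/eps.
Take K = (27/8)/eps. If m > K then |(-6m + 3)/(4m + 7) + 3/2| ≤ (27/8)/m < eps.

K = (27/8)/eps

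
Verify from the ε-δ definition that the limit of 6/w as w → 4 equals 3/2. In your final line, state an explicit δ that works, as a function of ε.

δ = min(2, (4/3)ε)

Let ε > 0. We seek δ > 0 such that 0 < |w − 4| < δ implies |6/w − (3/2)| < ε.
|6/w − (3/2)| = 6·|4 − w|/(4·|w|) = 6|w − 4|/(4|w|).
Restrict δ ≤ 2. Then |w − 4| < 2 gives |w| > 2, so 4|w| > 8.
Then |6/w − (3/2)| < 6|w − 4|/8, which is < ε when |w − 4| < (4/3)ε.
Take δ = min(2, (4/3)ε). Then 0 < |w − 4| < δ gives both |w − 4| < 2 and |w − 4| < (4/3)ε, so |6/w − (3/2)| < ε.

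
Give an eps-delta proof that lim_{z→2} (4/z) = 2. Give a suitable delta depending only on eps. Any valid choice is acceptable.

delta = min(1, (1/2)eps)

Let eps > 0. We seek delta > 0 such that 0 < |z − 2| < delta implies |4/z − 2| < eps.
|4/z − 2| = 4·|2 − z|/(2·|z|) = 4|z − 2|/(2|z|).
Require delta ≤ 1 so that |z| > 2 − 1 = 1, hence 2|z| > 2.
Then |4/z − 2| < 4|z − 2|/2, which is < eps when |z − 2| < (1/2)eps.
Take delta = min(1, (1/2)eps). Then 0 < |z − 2| < delta gives both |z − 2| < 1 and |z − 2| < (1/2)eps, so |4/z − 2| < eps.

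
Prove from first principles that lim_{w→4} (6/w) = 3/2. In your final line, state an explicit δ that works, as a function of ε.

Let ε > 0 be given. We seek δ > 0 such that 0 < |w − 4| < δ implies |6/w − (3/2)| < ε.
|6/w − (3/2)| = 6·|4 − w|/(4·|w|) = 6|w − 4|/(4|w|).
Restrict δ ≤ 2. Then |w − 4| < 2 gives |w| > 2, so 4|w| > 8.
Then |6/w − (3/2)| < 6|w − 4|/8, which is < ε when |w − 4| < (4/3)ε.
Take δ = min(2, (4/3)ε). Then 0 < |w − 4| < δ gives both |w − 4| < 2 and |w − 4| < (4/3)ε, so |6/w − (3/2)| < ε.

δ = min(2, (4/3)ε)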